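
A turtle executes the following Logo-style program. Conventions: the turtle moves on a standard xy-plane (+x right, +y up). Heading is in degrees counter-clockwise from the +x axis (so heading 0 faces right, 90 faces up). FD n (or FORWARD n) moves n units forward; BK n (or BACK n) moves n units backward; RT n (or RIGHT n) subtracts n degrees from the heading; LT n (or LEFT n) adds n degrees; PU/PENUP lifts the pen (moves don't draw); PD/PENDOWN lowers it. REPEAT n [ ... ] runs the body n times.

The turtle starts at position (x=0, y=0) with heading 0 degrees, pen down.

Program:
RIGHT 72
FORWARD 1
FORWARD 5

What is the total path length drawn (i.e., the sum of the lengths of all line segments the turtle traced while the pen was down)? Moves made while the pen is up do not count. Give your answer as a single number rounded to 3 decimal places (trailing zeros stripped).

Answer: 6

Derivation:
Executing turtle program step by step:
Start: pos=(0,0), heading=0, pen down
RT 72: heading 0 -> 288
FD 1: (0,0) -> (0.309,-0.951) [heading=288, draw]
FD 5: (0.309,-0.951) -> (1.854,-5.706) [heading=288, draw]
Final: pos=(1.854,-5.706), heading=288, 2 segment(s) drawn

Segment lengths:
  seg 1: (0,0) -> (0.309,-0.951), length = 1
  seg 2: (0.309,-0.951) -> (1.854,-5.706), length = 5
Total = 6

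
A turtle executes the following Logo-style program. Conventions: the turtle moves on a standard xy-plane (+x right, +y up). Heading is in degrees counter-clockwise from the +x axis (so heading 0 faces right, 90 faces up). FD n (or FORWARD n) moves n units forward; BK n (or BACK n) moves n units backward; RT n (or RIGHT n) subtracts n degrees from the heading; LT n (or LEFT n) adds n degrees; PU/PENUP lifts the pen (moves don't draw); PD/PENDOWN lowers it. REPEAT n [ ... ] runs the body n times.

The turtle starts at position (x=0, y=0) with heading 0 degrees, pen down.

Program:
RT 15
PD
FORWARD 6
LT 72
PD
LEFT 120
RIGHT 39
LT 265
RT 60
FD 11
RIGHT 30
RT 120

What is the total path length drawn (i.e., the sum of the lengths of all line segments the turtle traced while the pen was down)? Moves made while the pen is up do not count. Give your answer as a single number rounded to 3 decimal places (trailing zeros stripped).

Answer: 17

Derivation:
Executing turtle program step by step:
Start: pos=(0,0), heading=0, pen down
RT 15: heading 0 -> 345
PD: pen down
FD 6: (0,0) -> (5.796,-1.553) [heading=345, draw]
LT 72: heading 345 -> 57
PD: pen down
LT 120: heading 57 -> 177
RT 39: heading 177 -> 138
LT 265: heading 138 -> 43
RT 60: heading 43 -> 343
FD 11: (5.796,-1.553) -> (16.315,-4.769) [heading=343, draw]
RT 30: heading 343 -> 313
RT 120: heading 313 -> 193
Final: pos=(16.315,-4.769), heading=193, 2 segment(s) drawn

Segment lengths:
  seg 1: (0,0) -> (5.796,-1.553), length = 6
  seg 2: (5.796,-1.553) -> (16.315,-4.769), length = 11
Total = 17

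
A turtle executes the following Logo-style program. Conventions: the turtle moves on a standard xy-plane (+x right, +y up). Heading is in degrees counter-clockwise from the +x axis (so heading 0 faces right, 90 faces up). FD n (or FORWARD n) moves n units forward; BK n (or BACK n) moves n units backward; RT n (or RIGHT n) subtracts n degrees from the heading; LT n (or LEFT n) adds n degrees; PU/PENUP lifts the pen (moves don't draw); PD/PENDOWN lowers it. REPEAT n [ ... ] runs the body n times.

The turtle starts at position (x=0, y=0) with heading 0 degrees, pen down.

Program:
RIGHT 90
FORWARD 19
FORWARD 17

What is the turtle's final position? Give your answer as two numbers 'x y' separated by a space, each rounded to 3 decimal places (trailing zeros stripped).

Answer: 0 -36

Derivation:
Executing turtle program step by step:
Start: pos=(0,0), heading=0, pen down
RT 90: heading 0 -> 270
FD 19: (0,0) -> (0,-19) [heading=270, draw]
FD 17: (0,-19) -> (0,-36) [heading=270, draw]
Final: pos=(0,-36), heading=270, 2 segment(s) drawn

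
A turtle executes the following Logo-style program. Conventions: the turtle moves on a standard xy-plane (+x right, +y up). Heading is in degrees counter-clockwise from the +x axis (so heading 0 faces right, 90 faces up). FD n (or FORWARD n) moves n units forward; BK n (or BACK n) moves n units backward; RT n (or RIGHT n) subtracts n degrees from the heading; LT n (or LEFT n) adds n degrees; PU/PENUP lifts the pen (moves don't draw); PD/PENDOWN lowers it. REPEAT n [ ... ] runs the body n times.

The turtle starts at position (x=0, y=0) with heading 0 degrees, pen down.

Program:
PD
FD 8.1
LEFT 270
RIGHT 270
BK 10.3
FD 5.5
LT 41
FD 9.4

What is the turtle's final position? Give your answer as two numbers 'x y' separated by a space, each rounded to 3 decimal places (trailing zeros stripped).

Answer: 10.394 6.167

Derivation:
Executing turtle program step by step:
Start: pos=(0,0), heading=0, pen down
PD: pen down
FD 8.1: (0,0) -> (8.1,0) [heading=0, draw]
LT 270: heading 0 -> 270
RT 270: heading 270 -> 0
BK 10.3: (8.1,0) -> (-2.2,0) [heading=0, draw]
FD 5.5: (-2.2,0) -> (3.3,0) [heading=0, draw]
LT 41: heading 0 -> 41
FD 9.4: (3.3,0) -> (10.394,6.167) [heading=41, draw]
Final: pos=(10.394,6.167), heading=41, 4 segment(s) drawn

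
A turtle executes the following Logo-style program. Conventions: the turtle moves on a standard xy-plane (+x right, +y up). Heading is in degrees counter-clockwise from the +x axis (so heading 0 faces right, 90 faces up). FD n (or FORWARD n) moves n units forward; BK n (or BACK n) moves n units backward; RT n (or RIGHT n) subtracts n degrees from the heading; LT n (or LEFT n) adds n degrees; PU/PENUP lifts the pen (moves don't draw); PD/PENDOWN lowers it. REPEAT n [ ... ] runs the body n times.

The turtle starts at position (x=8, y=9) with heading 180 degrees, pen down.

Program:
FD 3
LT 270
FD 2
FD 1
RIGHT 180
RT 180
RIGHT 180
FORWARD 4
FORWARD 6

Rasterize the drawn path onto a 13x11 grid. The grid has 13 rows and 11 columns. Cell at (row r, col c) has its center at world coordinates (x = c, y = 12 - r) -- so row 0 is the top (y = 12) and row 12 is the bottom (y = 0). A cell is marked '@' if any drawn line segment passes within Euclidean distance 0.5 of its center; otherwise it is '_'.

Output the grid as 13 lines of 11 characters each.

Answer: _____@_____
_____@_____
_____@_____
_____@@@@__
_____@_____
_____@_____
_____@_____
_____@_____
_____@_____
_____@_____
_____@_____
___________
___________

Derivation:
Segment 0: (8,9) -> (5,9)
Segment 1: (5,9) -> (5,11)
Segment 2: (5,11) -> (5,12)
Segment 3: (5,12) -> (5,8)
Segment 4: (5,8) -> (5,2)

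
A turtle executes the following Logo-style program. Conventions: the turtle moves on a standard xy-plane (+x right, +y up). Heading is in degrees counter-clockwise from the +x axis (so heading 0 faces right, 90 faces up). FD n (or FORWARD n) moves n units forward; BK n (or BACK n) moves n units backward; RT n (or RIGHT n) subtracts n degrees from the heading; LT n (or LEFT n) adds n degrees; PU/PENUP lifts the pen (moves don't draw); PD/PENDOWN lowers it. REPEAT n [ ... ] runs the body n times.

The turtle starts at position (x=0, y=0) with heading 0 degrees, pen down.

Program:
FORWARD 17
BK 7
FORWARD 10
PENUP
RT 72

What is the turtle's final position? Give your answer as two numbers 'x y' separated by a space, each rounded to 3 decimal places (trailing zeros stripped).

Executing turtle program step by step:
Start: pos=(0,0), heading=0, pen down
FD 17: (0,0) -> (17,0) [heading=0, draw]
BK 7: (17,0) -> (10,0) [heading=0, draw]
FD 10: (10,0) -> (20,0) [heading=0, draw]
PU: pen up
RT 72: heading 0 -> 288
Final: pos=(20,0), heading=288, 3 segment(s) drawn

Answer: 20 0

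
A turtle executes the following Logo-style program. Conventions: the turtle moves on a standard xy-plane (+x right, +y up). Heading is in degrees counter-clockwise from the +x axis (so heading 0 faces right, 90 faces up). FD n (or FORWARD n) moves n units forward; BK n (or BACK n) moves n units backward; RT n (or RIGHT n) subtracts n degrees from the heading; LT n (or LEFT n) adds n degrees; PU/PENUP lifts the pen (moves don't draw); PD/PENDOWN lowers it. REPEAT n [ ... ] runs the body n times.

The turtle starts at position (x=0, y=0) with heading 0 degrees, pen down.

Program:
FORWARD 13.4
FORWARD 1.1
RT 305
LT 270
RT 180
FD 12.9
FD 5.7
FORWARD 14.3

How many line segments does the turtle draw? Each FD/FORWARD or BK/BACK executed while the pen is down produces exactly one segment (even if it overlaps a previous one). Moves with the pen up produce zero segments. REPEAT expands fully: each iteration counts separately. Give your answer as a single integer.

Answer: 5

Derivation:
Executing turtle program step by step:
Start: pos=(0,0), heading=0, pen down
FD 13.4: (0,0) -> (13.4,0) [heading=0, draw]
FD 1.1: (13.4,0) -> (14.5,0) [heading=0, draw]
RT 305: heading 0 -> 55
LT 270: heading 55 -> 325
RT 180: heading 325 -> 145
FD 12.9: (14.5,0) -> (3.933,7.399) [heading=145, draw]
FD 5.7: (3.933,7.399) -> (-0.736,10.669) [heading=145, draw]
FD 14.3: (-0.736,10.669) -> (-12.45,18.871) [heading=145, draw]
Final: pos=(-12.45,18.871), heading=145, 5 segment(s) drawn
Segments drawn: 5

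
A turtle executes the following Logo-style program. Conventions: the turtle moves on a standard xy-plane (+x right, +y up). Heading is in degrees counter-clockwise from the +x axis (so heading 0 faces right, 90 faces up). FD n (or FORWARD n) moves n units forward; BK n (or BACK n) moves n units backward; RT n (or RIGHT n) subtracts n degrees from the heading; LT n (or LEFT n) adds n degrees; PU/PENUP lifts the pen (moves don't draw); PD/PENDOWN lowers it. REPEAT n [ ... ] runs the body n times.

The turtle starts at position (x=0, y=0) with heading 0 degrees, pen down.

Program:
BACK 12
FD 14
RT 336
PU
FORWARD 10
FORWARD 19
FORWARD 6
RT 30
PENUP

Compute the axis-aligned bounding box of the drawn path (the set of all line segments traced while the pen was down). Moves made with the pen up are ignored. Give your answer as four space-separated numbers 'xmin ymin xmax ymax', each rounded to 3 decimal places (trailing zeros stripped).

Answer: -12 0 2 0

Derivation:
Executing turtle program step by step:
Start: pos=(0,0), heading=0, pen down
BK 12: (0,0) -> (-12,0) [heading=0, draw]
FD 14: (-12,0) -> (2,0) [heading=0, draw]
RT 336: heading 0 -> 24
PU: pen up
FD 10: (2,0) -> (11.135,4.067) [heading=24, move]
FD 19: (11.135,4.067) -> (28.493,11.795) [heading=24, move]
FD 6: (28.493,11.795) -> (33.974,14.236) [heading=24, move]
RT 30: heading 24 -> 354
PU: pen up
Final: pos=(33.974,14.236), heading=354, 2 segment(s) drawn

Segment endpoints: x in {-12, 0, 2}, y in {0}
xmin=-12, ymin=0, xmax=2, ymax=0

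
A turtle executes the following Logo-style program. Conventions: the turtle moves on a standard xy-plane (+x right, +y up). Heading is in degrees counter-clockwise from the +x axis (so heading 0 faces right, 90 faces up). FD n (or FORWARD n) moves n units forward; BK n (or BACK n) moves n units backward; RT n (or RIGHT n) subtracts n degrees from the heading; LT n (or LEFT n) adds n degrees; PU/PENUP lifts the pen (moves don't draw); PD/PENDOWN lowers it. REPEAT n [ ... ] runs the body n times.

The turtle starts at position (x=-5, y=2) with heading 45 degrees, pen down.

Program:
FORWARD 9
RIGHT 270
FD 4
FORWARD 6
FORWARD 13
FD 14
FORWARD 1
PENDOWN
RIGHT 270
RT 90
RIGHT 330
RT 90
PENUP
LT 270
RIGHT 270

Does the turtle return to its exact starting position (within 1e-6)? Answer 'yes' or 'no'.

Executing turtle program step by step:
Start: pos=(-5,2), heading=45, pen down
FD 9: (-5,2) -> (1.364,8.364) [heading=45, draw]
RT 270: heading 45 -> 135
FD 4: (1.364,8.364) -> (-1.464,11.192) [heading=135, draw]
FD 6: (-1.464,11.192) -> (-5.707,15.435) [heading=135, draw]
FD 13: (-5.707,15.435) -> (-14.899,24.627) [heading=135, draw]
FD 14: (-14.899,24.627) -> (-24.799,34.527) [heading=135, draw]
FD 1: (-24.799,34.527) -> (-25.506,35.234) [heading=135, draw]
PD: pen down
RT 270: heading 135 -> 225
RT 90: heading 225 -> 135
RT 330: heading 135 -> 165
RT 90: heading 165 -> 75
PU: pen up
LT 270: heading 75 -> 345
RT 270: heading 345 -> 75
Final: pos=(-25.506,35.234), heading=75, 6 segment(s) drawn

Start position: (-5, 2)
Final position: (-25.506, 35.234)
Distance = 39.051; >= 1e-6 -> NOT closed

Answer: no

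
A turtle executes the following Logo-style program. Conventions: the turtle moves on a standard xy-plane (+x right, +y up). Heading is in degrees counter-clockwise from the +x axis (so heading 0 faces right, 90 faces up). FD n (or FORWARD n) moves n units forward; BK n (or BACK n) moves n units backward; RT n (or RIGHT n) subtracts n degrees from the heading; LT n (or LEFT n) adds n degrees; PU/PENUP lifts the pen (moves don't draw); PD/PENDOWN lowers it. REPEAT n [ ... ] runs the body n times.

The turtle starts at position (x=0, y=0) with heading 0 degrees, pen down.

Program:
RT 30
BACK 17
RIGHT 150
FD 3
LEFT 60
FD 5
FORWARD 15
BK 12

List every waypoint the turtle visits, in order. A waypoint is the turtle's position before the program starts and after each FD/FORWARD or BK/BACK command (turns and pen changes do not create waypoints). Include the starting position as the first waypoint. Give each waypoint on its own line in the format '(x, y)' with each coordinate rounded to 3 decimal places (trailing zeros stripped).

Answer: (0, 0)
(-14.722, 8.5)
(-17.722, 8.5)
(-20.222, 4.17)
(-27.722, -8.821)
(-21.722, 1.572)

Derivation:
Executing turtle program step by step:
Start: pos=(0,0), heading=0, pen down
RT 30: heading 0 -> 330
BK 17: (0,0) -> (-14.722,8.5) [heading=330, draw]
RT 150: heading 330 -> 180
FD 3: (-14.722,8.5) -> (-17.722,8.5) [heading=180, draw]
LT 60: heading 180 -> 240
FD 5: (-17.722,8.5) -> (-20.222,4.17) [heading=240, draw]
FD 15: (-20.222,4.17) -> (-27.722,-8.821) [heading=240, draw]
BK 12: (-27.722,-8.821) -> (-21.722,1.572) [heading=240, draw]
Final: pos=(-21.722,1.572), heading=240, 5 segment(s) drawn
Waypoints (6 total):
(0, 0)
(-14.722, 8.5)
(-17.722, 8.5)
(-20.222, 4.17)
(-27.722, -8.821)
(-21.722, 1.572)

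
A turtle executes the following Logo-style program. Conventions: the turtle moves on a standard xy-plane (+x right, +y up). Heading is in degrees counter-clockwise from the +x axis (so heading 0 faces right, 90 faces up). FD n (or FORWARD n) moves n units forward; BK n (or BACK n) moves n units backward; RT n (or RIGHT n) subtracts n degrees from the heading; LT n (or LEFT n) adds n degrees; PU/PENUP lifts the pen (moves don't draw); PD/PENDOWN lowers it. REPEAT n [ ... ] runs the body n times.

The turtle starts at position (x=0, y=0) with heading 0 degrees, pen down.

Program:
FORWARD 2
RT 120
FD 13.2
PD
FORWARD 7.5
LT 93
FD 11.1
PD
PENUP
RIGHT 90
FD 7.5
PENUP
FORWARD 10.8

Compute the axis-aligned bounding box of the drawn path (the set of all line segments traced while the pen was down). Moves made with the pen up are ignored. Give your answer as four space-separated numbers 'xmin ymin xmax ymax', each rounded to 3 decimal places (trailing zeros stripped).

Executing turtle program step by step:
Start: pos=(0,0), heading=0, pen down
FD 2: (0,0) -> (2,0) [heading=0, draw]
RT 120: heading 0 -> 240
FD 13.2: (2,0) -> (-4.6,-11.432) [heading=240, draw]
PD: pen down
FD 7.5: (-4.6,-11.432) -> (-8.35,-17.927) [heading=240, draw]
LT 93: heading 240 -> 333
FD 11.1: (-8.35,-17.927) -> (1.54,-22.966) [heading=333, draw]
PD: pen down
PU: pen up
RT 90: heading 333 -> 243
FD 7.5: (1.54,-22.966) -> (-1.865,-29.649) [heading=243, move]
PU: pen up
FD 10.8: (-1.865,-29.649) -> (-6.768,-39.271) [heading=243, move]
Final: pos=(-6.768,-39.271), heading=243, 4 segment(s) drawn

Segment endpoints: x in {-8.35, -4.6, 0, 1.54, 2}, y in {-22.966, -17.927, -11.432, 0}
xmin=-8.35, ymin=-22.966, xmax=2, ymax=0

Answer: -8.35 -22.966 2 0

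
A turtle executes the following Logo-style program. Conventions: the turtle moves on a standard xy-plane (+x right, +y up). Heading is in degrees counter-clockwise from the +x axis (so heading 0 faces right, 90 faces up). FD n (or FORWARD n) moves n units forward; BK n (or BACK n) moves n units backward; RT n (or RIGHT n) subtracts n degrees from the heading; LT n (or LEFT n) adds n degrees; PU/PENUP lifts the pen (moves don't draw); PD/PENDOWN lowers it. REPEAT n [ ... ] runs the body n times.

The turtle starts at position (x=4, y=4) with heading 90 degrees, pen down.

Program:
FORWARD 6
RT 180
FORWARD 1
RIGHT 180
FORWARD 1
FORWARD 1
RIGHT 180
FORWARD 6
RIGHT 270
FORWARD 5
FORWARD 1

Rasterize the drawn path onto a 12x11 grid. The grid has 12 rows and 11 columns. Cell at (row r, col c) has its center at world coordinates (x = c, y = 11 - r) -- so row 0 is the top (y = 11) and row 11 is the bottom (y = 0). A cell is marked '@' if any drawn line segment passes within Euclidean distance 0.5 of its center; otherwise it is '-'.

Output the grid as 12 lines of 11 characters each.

Answer: ----@------
----@------
----@------
----@------
----@------
----@------
----@@@@@@@
----@------
-----------
-----------
-----------
-----------

Derivation:
Segment 0: (4,4) -> (4,10)
Segment 1: (4,10) -> (4,9)
Segment 2: (4,9) -> (4,10)
Segment 3: (4,10) -> (4,11)
Segment 4: (4,11) -> (4,5)
Segment 5: (4,5) -> (9,5)
Segment 6: (9,5) -> (10,5)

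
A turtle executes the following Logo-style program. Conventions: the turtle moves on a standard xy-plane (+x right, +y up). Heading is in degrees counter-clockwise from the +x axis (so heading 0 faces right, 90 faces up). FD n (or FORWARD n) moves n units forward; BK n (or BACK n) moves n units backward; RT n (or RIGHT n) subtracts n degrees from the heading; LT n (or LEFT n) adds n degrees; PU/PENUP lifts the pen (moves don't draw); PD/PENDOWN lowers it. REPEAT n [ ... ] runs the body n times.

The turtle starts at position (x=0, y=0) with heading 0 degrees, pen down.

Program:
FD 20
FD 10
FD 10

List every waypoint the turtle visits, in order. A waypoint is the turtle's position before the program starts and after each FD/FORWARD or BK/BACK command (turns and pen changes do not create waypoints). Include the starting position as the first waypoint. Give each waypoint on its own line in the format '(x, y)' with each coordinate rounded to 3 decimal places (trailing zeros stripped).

Executing turtle program step by step:
Start: pos=(0,0), heading=0, pen down
FD 20: (0,0) -> (20,0) [heading=0, draw]
FD 10: (20,0) -> (30,0) [heading=0, draw]
FD 10: (30,0) -> (40,0) [heading=0, draw]
Final: pos=(40,0), heading=0, 3 segment(s) drawn
Waypoints (4 total):
(0, 0)
(20, 0)
(30, 0)
(40, 0)

Answer: (0, 0)
(20, 0)
(30, 0)
(40, 0)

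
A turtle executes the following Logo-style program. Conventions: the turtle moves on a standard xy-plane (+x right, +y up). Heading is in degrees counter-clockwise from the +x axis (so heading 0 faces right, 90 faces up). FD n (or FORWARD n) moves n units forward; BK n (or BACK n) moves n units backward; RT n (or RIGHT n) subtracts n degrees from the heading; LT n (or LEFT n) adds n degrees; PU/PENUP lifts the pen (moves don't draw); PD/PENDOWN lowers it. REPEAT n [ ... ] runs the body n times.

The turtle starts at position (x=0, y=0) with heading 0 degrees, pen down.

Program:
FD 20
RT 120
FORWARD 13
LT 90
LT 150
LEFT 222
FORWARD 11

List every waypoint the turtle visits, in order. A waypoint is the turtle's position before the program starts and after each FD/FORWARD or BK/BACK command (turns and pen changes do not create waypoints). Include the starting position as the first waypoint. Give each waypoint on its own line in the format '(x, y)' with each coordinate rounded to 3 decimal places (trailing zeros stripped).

Answer: (0, 0)
(20, 0)
(13.5, -11.258)
(23.962, -14.658)

Derivation:
Executing turtle program step by step:
Start: pos=(0,0), heading=0, pen down
FD 20: (0,0) -> (20,0) [heading=0, draw]
RT 120: heading 0 -> 240
FD 13: (20,0) -> (13.5,-11.258) [heading=240, draw]
LT 90: heading 240 -> 330
LT 150: heading 330 -> 120
LT 222: heading 120 -> 342
FD 11: (13.5,-11.258) -> (23.962,-14.658) [heading=342, draw]
Final: pos=(23.962,-14.658), heading=342, 3 segment(s) drawn
Waypoints (4 total):
(0, 0)
(20, 0)
(13.5, -11.258)
(23.962, -14.658)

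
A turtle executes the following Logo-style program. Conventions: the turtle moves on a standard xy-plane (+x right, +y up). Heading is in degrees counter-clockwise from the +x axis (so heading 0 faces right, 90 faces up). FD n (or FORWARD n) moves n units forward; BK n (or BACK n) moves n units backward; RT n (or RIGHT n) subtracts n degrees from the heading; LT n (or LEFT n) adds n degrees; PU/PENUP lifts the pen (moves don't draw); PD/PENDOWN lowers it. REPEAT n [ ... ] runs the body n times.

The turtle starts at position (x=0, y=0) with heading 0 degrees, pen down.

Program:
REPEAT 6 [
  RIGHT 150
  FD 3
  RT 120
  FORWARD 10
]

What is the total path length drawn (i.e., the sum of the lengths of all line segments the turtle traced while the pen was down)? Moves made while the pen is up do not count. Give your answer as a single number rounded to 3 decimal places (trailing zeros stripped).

Executing turtle program step by step:
Start: pos=(0,0), heading=0, pen down
REPEAT 6 [
  -- iteration 1/6 --
  RT 150: heading 0 -> 210
  FD 3: (0,0) -> (-2.598,-1.5) [heading=210, draw]
  RT 120: heading 210 -> 90
  FD 10: (-2.598,-1.5) -> (-2.598,8.5) [heading=90, draw]
  -- iteration 2/6 --
  RT 150: heading 90 -> 300
  FD 3: (-2.598,8.5) -> (-1.098,5.902) [heading=300, draw]
  RT 120: heading 300 -> 180
  FD 10: (-1.098,5.902) -> (-11.098,5.902) [heading=180, draw]
  -- iteration 3/6 --
  RT 150: heading 180 -> 30
  FD 3: (-11.098,5.902) -> (-8.5,7.402) [heading=30, draw]
  RT 120: heading 30 -> 270
  FD 10: (-8.5,7.402) -> (-8.5,-2.598) [heading=270, draw]
  -- iteration 4/6 --
  RT 150: heading 270 -> 120
  FD 3: (-8.5,-2.598) -> (-10,0) [heading=120, draw]
  RT 120: heading 120 -> 0
  FD 10: (-10,0) -> (0,0) [heading=0, draw]
  -- iteration 5/6 --
  RT 150: heading 0 -> 210
  FD 3: (0,0) -> (-2.598,-1.5) [heading=210, draw]
  RT 120: heading 210 -> 90
  FD 10: (-2.598,-1.5) -> (-2.598,8.5) [heading=90, draw]
  -- iteration 6/6 --
  RT 150: heading 90 -> 300
  FD 3: (-2.598,8.5) -> (-1.098,5.902) [heading=300, draw]
  RT 120: heading 300 -> 180
  FD 10: (-1.098,5.902) -> (-11.098,5.902) [heading=180, draw]
]
Final: pos=(-11.098,5.902), heading=180, 12 segment(s) drawn

Segment lengths:
  seg 1: (0,0) -> (-2.598,-1.5), length = 3
  seg 2: (-2.598,-1.5) -> (-2.598,8.5), length = 10
  seg 3: (-2.598,8.5) -> (-1.098,5.902), length = 3
  seg 4: (-1.098,5.902) -> (-11.098,5.902), length = 10
  seg 5: (-11.098,5.902) -> (-8.5,7.402), length = 3
  seg 6: (-8.5,7.402) -> (-8.5,-2.598), length = 10
  seg 7: (-8.5,-2.598) -> (-10,0), length = 3
  seg 8: (-10,0) -> (0,0), length = 10
  seg 9: (0,0) -> (-2.598,-1.5), length = 3
  seg 10: (-2.598,-1.5) -> (-2.598,8.5), length = 10
  seg 11: (-2.598,8.5) -> (-1.098,5.902), length = 3
  seg 12: (-1.098,5.902) -> (-11.098,5.902), length = 10
Total = 78

Answer: 78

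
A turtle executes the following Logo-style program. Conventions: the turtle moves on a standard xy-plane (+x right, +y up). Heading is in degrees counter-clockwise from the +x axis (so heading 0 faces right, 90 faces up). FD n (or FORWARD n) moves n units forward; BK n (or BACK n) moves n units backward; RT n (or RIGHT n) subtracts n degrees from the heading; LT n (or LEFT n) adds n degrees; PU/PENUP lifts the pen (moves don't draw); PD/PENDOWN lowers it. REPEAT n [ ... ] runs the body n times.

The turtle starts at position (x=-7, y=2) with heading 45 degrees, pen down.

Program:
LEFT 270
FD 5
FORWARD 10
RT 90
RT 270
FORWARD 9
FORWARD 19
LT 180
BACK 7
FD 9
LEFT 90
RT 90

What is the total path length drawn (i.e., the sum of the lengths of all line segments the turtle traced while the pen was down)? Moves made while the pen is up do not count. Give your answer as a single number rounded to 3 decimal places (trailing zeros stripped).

Answer: 59

Derivation:
Executing turtle program step by step:
Start: pos=(-7,2), heading=45, pen down
LT 270: heading 45 -> 315
FD 5: (-7,2) -> (-3.464,-1.536) [heading=315, draw]
FD 10: (-3.464,-1.536) -> (3.607,-8.607) [heading=315, draw]
RT 90: heading 315 -> 225
RT 270: heading 225 -> 315
FD 9: (3.607,-8.607) -> (9.971,-14.971) [heading=315, draw]
FD 19: (9.971,-14.971) -> (23.406,-28.406) [heading=315, draw]
LT 180: heading 315 -> 135
BK 7: (23.406,-28.406) -> (28.355,-33.355) [heading=135, draw]
FD 9: (28.355,-33.355) -> (21.991,-26.991) [heading=135, draw]
LT 90: heading 135 -> 225
RT 90: heading 225 -> 135
Final: pos=(21.991,-26.991), heading=135, 6 segment(s) drawn

Segment lengths:
  seg 1: (-7,2) -> (-3.464,-1.536), length = 5
  seg 2: (-3.464,-1.536) -> (3.607,-8.607), length = 10
  seg 3: (3.607,-8.607) -> (9.971,-14.971), length = 9
  seg 4: (9.971,-14.971) -> (23.406,-28.406), length = 19
  seg 5: (23.406,-28.406) -> (28.355,-33.355), length = 7
  seg 6: (28.355,-33.355) -> (21.991,-26.991), length = 9
Total = 59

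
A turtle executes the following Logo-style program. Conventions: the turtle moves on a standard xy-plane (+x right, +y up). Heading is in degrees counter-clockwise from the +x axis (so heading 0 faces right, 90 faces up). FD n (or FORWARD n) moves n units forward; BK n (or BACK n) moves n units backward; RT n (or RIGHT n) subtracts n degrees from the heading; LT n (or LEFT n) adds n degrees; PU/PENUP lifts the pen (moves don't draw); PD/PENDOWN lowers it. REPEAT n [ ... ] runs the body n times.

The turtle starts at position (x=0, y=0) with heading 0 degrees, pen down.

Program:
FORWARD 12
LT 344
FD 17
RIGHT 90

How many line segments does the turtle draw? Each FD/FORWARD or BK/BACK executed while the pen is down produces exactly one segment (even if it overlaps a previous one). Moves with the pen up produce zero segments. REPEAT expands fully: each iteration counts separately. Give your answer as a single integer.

Answer: 2

Derivation:
Executing turtle program step by step:
Start: pos=(0,0), heading=0, pen down
FD 12: (0,0) -> (12,0) [heading=0, draw]
LT 344: heading 0 -> 344
FD 17: (12,0) -> (28.341,-4.686) [heading=344, draw]
RT 90: heading 344 -> 254
Final: pos=(28.341,-4.686), heading=254, 2 segment(s) drawn
Segments drawn: 2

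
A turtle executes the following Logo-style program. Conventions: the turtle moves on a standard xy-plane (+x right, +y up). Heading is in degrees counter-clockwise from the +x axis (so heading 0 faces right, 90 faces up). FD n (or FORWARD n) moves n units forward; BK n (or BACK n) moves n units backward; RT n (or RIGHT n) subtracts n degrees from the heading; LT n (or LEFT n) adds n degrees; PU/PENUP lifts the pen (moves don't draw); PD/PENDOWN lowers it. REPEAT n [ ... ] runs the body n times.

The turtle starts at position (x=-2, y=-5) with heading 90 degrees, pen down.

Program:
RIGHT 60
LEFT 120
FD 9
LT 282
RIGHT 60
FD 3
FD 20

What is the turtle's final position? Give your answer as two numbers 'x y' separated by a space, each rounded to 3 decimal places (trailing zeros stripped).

Answer: 12.703 4.282

Derivation:
Executing turtle program step by step:
Start: pos=(-2,-5), heading=90, pen down
RT 60: heading 90 -> 30
LT 120: heading 30 -> 150
FD 9: (-2,-5) -> (-9.794,-0.5) [heading=150, draw]
LT 282: heading 150 -> 72
RT 60: heading 72 -> 12
FD 3: (-9.794,-0.5) -> (-6.86,0.124) [heading=12, draw]
FD 20: (-6.86,0.124) -> (12.703,4.282) [heading=12, draw]
Final: pos=(12.703,4.282), heading=12, 3 segment(s) drawn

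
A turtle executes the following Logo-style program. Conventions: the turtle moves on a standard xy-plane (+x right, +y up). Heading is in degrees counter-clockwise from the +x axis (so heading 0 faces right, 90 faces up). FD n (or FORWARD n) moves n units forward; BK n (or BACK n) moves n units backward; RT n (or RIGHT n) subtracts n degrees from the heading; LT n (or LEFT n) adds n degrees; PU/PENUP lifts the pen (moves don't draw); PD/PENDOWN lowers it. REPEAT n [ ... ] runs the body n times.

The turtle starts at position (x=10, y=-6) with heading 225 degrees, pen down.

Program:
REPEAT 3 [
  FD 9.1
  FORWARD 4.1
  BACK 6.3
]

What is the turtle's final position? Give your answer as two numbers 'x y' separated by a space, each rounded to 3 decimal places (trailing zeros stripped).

Answer: -4.637 -20.637

Derivation:
Executing turtle program step by step:
Start: pos=(10,-6), heading=225, pen down
REPEAT 3 [
  -- iteration 1/3 --
  FD 9.1: (10,-6) -> (3.565,-12.435) [heading=225, draw]
  FD 4.1: (3.565,-12.435) -> (0.666,-15.334) [heading=225, draw]
  BK 6.3: (0.666,-15.334) -> (5.121,-10.879) [heading=225, draw]
  -- iteration 2/3 --
  FD 9.1: (5.121,-10.879) -> (-1.314,-17.314) [heading=225, draw]
  FD 4.1: (-1.314,-17.314) -> (-4.213,-20.213) [heading=225, draw]
  BK 6.3: (-4.213,-20.213) -> (0.242,-15.758) [heading=225, draw]
  -- iteration 3/3 --
  FD 9.1: (0.242,-15.758) -> (-6.193,-22.193) [heading=225, draw]
  FD 4.1: (-6.193,-22.193) -> (-9.092,-25.092) [heading=225, draw]
  BK 6.3: (-9.092,-25.092) -> (-4.637,-20.637) [heading=225, draw]
]
Final: pos=(-4.637,-20.637), heading=225, 9 segment(s) drawn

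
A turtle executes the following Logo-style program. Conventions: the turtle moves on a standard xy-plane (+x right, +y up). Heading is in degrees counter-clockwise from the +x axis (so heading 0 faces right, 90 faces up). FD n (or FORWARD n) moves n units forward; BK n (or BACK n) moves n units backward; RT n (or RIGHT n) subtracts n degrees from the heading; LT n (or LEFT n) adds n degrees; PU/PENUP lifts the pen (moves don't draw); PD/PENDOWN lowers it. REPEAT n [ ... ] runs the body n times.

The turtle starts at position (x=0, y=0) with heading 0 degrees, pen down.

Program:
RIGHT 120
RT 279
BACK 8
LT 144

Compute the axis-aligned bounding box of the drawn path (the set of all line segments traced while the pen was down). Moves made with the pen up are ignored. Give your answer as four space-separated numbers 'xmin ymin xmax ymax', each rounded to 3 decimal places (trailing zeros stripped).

Executing turtle program step by step:
Start: pos=(0,0), heading=0, pen down
RT 120: heading 0 -> 240
RT 279: heading 240 -> 321
BK 8: (0,0) -> (-6.217,5.035) [heading=321, draw]
LT 144: heading 321 -> 105
Final: pos=(-6.217,5.035), heading=105, 1 segment(s) drawn

Segment endpoints: x in {-6.217, 0}, y in {0, 5.035}
xmin=-6.217, ymin=0, xmax=0, ymax=5.035

Answer: -6.217 0 0 5.035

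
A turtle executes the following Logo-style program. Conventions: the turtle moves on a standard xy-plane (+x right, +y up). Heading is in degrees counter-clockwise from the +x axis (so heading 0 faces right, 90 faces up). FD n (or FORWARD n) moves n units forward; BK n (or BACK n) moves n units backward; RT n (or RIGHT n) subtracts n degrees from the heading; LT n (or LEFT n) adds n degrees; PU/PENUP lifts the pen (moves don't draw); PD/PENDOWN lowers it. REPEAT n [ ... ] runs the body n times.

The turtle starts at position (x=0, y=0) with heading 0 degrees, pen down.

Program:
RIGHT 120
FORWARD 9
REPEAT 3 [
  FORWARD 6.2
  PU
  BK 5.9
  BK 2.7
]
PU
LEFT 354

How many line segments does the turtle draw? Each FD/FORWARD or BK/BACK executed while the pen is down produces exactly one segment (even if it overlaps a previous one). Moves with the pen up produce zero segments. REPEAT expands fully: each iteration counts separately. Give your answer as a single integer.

Answer: 2

Derivation:
Executing turtle program step by step:
Start: pos=(0,0), heading=0, pen down
RT 120: heading 0 -> 240
FD 9: (0,0) -> (-4.5,-7.794) [heading=240, draw]
REPEAT 3 [
  -- iteration 1/3 --
  FD 6.2: (-4.5,-7.794) -> (-7.6,-13.164) [heading=240, draw]
  PU: pen up
  BK 5.9: (-7.6,-13.164) -> (-4.65,-8.054) [heading=240, move]
  BK 2.7: (-4.65,-8.054) -> (-3.3,-5.716) [heading=240, move]
  -- iteration 2/3 --
  FD 6.2: (-3.3,-5.716) -> (-6.4,-11.085) [heading=240, move]
  PU: pen up
  BK 5.9: (-6.4,-11.085) -> (-3.45,-5.976) [heading=240, move]
  BK 2.7: (-3.45,-5.976) -> (-2.1,-3.637) [heading=240, move]
  -- iteration 3/3 --
  FD 6.2: (-2.1,-3.637) -> (-5.2,-9.007) [heading=240, move]
  PU: pen up
  BK 5.9: (-5.2,-9.007) -> (-2.25,-3.897) [heading=240, move]
  BK 2.7: (-2.25,-3.897) -> (-0.9,-1.559) [heading=240, move]
]
PU: pen up
LT 354: heading 240 -> 234
Final: pos=(-0.9,-1.559), heading=234, 2 segment(s) drawn
Segments drawn: 2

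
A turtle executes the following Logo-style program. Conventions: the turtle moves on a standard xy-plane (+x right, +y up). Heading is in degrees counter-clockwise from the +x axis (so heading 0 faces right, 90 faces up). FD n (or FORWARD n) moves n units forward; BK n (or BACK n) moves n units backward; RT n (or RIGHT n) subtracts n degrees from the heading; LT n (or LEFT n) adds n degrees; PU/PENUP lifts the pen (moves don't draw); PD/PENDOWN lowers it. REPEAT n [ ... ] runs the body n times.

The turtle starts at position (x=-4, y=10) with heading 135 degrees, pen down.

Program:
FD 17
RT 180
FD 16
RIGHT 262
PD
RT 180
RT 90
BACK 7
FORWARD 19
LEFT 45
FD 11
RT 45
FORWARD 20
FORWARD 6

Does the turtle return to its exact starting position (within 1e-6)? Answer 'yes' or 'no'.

Answer: no

Derivation:
Executing turtle program step by step:
Start: pos=(-4,10), heading=135, pen down
FD 17: (-4,10) -> (-16.021,22.021) [heading=135, draw]
RT 180: heading 135 -> 315
FD 16: (-16.021,22.021) -> (-4.707,10.707) [heading=315, draw]
RT 262: heading 315 -> 53
PD: pen down
RT 180: heading 53 -> 233
RT 90: heading 233 -> 143
BK 7: (-4.707,10.707) -> (0.883,6.494) [heading=143, draw]
FD 19: (0.883,6.494) -> (-14.291,17.929) [heading=143, draw]
LT 45: heading 143 -> 188
FD 11: (-14.291,17.929) -> (-25.184,16.398) [heading=188, draw]
RT 45: heading 188 -> 143
FD 20: (-25.184,16.398) -> (-41.156,28.434) [heading=143, draw]
FD 6: (-41.156,28.434) -> (-45.948,32.045) [heading=143, draw]
Final: pos=(-45.948,32.045), heading=143, 7 segment(s) drawn

Start position: (-4, 10)
Final position: (-45.948, 32.045)
Distance = 47.388; >= 1e-6 -> NOT closed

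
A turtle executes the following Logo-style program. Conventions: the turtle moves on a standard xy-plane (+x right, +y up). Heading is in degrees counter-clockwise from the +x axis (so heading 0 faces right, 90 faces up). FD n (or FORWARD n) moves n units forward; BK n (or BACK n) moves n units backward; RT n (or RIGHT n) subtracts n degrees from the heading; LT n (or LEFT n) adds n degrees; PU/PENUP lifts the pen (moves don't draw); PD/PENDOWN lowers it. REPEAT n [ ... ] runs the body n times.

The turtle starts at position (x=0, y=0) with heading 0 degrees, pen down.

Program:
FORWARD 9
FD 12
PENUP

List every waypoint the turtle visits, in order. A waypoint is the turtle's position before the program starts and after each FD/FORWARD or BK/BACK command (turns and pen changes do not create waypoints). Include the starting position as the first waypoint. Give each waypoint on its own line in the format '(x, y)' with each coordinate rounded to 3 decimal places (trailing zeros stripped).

Answer: (0, 0)
(9, 0)
(21, 0)

Derivation:
Executing turtle program step by step:
Start: pos=(0,0), heading=0, pen down
FD 9: (0,0) -> (9,0) [heading=0, draw]
FD 12: (9,0) -> (21,0) [heading=0, draw]
PU: pen up
Final: pos=(21,0), heading=0, 2 segment(s) drawn
Waypoints (3 total):
(0, 0)
(9, 0)
(21, 0)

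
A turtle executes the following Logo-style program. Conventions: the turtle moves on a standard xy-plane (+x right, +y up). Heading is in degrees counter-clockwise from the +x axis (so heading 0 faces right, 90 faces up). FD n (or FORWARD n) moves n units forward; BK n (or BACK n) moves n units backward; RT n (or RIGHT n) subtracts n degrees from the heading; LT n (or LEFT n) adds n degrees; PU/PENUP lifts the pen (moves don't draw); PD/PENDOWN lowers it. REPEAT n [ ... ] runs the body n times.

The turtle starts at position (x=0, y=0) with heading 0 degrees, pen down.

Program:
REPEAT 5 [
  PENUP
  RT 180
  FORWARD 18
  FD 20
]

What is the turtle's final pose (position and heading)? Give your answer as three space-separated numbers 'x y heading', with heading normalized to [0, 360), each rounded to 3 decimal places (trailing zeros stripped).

Executing turtle program step by step:
Start: pos=(0,0), heading=0, pen down
REPEAT 5 [
  -- iteration 1/5 --
  PU: pen up
  RT 180: heading 0 -> 180
  FD 18: (0,0) -> (-18,0) [heading=180, move]
  FD 20: (-18,0) -> (-38,0) [heading=180, move]
  -- iteration 2/5 --
  PU: pen up
  RT 180: heading 180 -> 0
  FD 18: (-38,0) -> (-20,0) [heading=0, move]
  FD 20: (-20,0) -> (0,0) [heading=0, move]
  -- iteration 3/5 --
  PU: pen up
  RT 180: heading 0 -> 180
  FD 18: (0,0) -> (-18,0) [heading=180, move]
  FD 20: (-18,0) -> (-38,0) [heading=180, move]
  -- iteration 4/5 --
  PU: pen up
  RT 180: heading 180 -> 0
  FD 18: (-38,0) -> (-20,0) [heading=0, move]
  FD 20: (-20,0) -> (0,0) [heading=0, move]
  -- iteration 5/5 --
  PU: pen up
  RT 180: heading 0 -> 180
  FD 18: (0,0) -> (-18,0) [heading=180, move]
  FD 20: (-18,0) -> (-38,0) [heading=180, move]
]
Final: pos=(-38,0), heading=180, 0 segment(s) drawn

Answer: -38 0 180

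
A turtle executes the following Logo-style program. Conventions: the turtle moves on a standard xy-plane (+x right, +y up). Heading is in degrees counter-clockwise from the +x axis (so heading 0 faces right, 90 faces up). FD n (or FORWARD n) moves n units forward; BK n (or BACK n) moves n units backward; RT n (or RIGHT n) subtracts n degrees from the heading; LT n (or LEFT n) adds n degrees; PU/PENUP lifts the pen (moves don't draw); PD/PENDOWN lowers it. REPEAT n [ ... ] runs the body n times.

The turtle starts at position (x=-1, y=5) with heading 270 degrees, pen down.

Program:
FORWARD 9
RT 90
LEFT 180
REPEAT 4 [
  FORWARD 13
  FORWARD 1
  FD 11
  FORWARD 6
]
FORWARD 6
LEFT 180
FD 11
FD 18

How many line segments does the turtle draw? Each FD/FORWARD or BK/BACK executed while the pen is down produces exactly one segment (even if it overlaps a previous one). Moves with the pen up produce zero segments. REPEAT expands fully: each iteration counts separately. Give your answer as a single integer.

Answer: 20

Derivation:
Executing turtle program step by step:
Start: pos=(-1,5), heading=270, pen down
FD 9: (-1,5) -> (-1,-4) [heading=270, draw]
RT 90: heading 270 -> 180
LT 180: heading 180 -> 0
REPEAT 4 [
  -- iteration 1/4 --
  FD 13: (-1,-4) -> (12,-4) [heading=0, draw]
  FD 1: (12,-4) -> (13,-4) [heading=0, draw]
  FD 11: (13,-4) -> (24,-4) [heading=0, draw]
  FD 6: (24,-4) -> (30,-4) [heading=0, draw]
  -- iteration 2/4 --
  FD 13: (30,-4) -> (43,-4) [heading=0, draw]
  FD 1: (43,-4) -> (44,-4) [heading=0, draw]
  FD 11: (44,-4) -> (55,-4) [heading=0, draw]
  FD 6: (55,-4) -> (61,-4) [heading=0, draw]
  -- iteration 3/4 --
  FD 13: (61,-4) -> (74,-4) [heading=0, draw]
  FD 1: (74,-4) -> (75,-4) [heading=0, draw]
  FD 11: (75,-4) -> (86,-4) [heading=0, draw]
  FD 6: (86,-4) -> (92,-4) [heading=0, draw]
  -- iteration 4/4 --
  FD 13: (92,-4) -> (105,-4) [heading=0, draw]
  FD 1: (105,-4) -> (106,-4) [heading=0, draw]
  FD 11: (106,-4) -> (117,-4) [heading=0, draw]
  FD 6: (117,-4) -> (123,-4) [heading=0, draw]
]
FD 6: (123,-4) -> (129,-4) [heading=0, draw]
LT 180: heading 0 -> 180
FD 11: (129,-4) -> (118,-4) [heading=180, draw]
FD 18: (118,-4) -> (100,-4) [heading=180, draw]
Final: pos=(100,-4), heading=180, 20 segment(s) drawn
Segments drawn: 20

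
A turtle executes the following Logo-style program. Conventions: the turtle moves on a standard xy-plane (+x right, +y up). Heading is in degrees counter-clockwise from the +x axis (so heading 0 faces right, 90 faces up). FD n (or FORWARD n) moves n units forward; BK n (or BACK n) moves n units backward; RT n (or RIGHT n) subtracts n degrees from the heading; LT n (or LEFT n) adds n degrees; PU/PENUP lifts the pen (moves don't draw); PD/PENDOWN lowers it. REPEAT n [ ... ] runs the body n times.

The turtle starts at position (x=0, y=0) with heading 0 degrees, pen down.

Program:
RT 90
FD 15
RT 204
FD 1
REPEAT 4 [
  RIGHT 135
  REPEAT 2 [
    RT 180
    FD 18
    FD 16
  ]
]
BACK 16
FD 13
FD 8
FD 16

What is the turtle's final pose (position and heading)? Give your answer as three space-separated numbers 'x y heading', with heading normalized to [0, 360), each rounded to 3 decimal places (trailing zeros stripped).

Answer: -8.135 -33.271 246

Derivation:
Executing turtle program step by step:
Start: pos=(0,0), heading=0, pen down
RT 90: heading 0 -> 270
FD 15: (0,0) -> (0,-15) [heading=270, draw]
RT 204: heading 270 -> 66
FD 1: (0,-15) -> (0.407,-14.086) [heading=66, draw]
REPEAT 4 [
  -- iteration 1/4 --
  RT 135: heading 66 -> 291
  REPEAT 2 [
    -- iteration 1/2 --
    RT 180: heading 291 -> 111
    FD 18: (0.407,-14.086) -> (-6.044,2.718) [heading=111, draw]
    FD 16: (-6.044,2.718) -> (-11.778,17.655) [heading=111, draw]
    -- iteration 2/2 --
    RT 180: heading 111 -> 291
    FD 18: (-11.778,17.655) -> (-5.327,0.851) [heading=291, draw]
    FD 16: (-5.327,0.851) -> (0.407,-14.086) [heading=291, draw]
  ]
  -- iteration 2/4 --
  RT 135: heading 291 -> 156
  REPEAT 2 [
    -- iteration 1/2 --
    RT 180: heading 156 -> 336
    FD 18: (0.407,-14.086) -> (16.851,-21.408) [heading=336, draw]
    FD 16: (16.851,-21.408) -> (31.467,-27.916) [heading=336, draw]
    -- iteration 2/2 --
    RT 180: heading 336 -> 156
    FD 18: (31.467,-27.916) -> (15.023,-20.594) [heading=156, draw]
    FD 16: (15.023,-20.594) -> (0.407,-14.086) [heading=156, draw]
  ]
  -- iteration 3/4 --
  RT 135: heading 156 -> 21
  REPEAT 2 [
    -- iteration 1/2 --
    RT 180: heading 21 -> 201
    FD 18: (0.407,-14.086) -> (-16.398,-20.537) [heading=201, draw]
    FD 16: (-16.398,-20.537) -> (-31.335,-26.271) [heading=201, draw]
    -- iteration 2/2 --
    RT 180: heading 201 -> 21
    FD 18: (-31.335,-26.271) -> (-14.531,-19.82) [heading=21, draw]
    FD 16: (-14.531,-19.82) -> (0.407,-14.086) [heading=21, draw]
  ]
  -- iteration 4/4 --
  RT 135: heading 21 -> 246
  REPEAT 2 [
    -- iteration 1/2 --
    RT 180: heading 246 -> 66
    FD 18: (0.407,-14.086) -> (7.728,2.357) [heading=66, draw]
    FD 16: (7.728,2.357) -> (14.236,16.974) [heading=66, draw]
    -- iteration 2/2 --
    RT 180: heading 66 -> 246
    FD 18: (14.236,16.974) -> (6.915,0.53) [heading=246, draw]
    FD 16: (6.915,0.53) -> (0.407,-14.086) [heading=246, draw]
  ]
]
BK 16: (0.407,-14.086) -> (6.915,0.53) [heading=246, draw]
FD 13: (6.915,0.53) -> (1.627,-11.346) [heading=246, draw]
FD 8: (1.627,-11.346) -> (-1.627,-18.654) [heading=246, draw]
FD 16: (-1.627,-18.654) -> (-8.135,-33.271) [heading=246, draw]
Final: pos=(-8.135,-33.271), heading=246, 22 segment(s) drawn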